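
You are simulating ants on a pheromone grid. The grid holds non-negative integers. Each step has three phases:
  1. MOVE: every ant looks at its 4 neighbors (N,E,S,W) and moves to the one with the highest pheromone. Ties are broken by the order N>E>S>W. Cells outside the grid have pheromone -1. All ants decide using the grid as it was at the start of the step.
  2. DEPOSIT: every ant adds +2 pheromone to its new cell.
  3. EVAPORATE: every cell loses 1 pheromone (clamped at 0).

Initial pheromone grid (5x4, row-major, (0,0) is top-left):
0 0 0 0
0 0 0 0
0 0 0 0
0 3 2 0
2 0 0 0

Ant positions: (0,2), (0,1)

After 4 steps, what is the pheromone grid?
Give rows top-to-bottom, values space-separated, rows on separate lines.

After step 1: ants at (0,3),(0,2)
  0 0 1 1
  0 0 0 0
  0 0 0 0
  0 2 1 0
  1 0 0 0
After step 2: ants at (0,2),(0,3)
  0 0 2 2
  0 0 0 0
  0 0 0 0
  0 1 0 0
  0 0 0 0
After step 3: ants at (0,3),(0,2)
  0 0 3 3
  0 0 0 0
  0 0 0 0
  0 0 0 0
  0 0 0 0
After step 4: ants at (0,2),(0,3)
  0 0 4 4
  0 0 0 0
  0 0 0 0
  0 0 0 0
  0 0 0 0

0 0 4 4
0 0 0 0
0 0 0 0
0 0 0 0
0 0 0 0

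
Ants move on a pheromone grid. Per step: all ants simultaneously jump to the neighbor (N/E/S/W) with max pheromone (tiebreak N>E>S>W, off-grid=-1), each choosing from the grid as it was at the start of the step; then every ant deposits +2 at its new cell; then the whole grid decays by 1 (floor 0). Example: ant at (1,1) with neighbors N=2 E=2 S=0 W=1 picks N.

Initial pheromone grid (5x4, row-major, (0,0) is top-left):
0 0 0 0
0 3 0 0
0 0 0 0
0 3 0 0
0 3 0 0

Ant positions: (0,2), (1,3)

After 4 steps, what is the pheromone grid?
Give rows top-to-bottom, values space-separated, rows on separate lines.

After step 1: ants at (0,3),(0,3)
  0 0 0 3
  0 2 0 0
  0 0 0 0
  0 2 0 0
  0 2 0 0
After step 2: ants at (1,3),(1,3)
  0 0 0 2
  0 1 0 3
  0 0 0 0
  0 1 0 0
  0 1 0 0
After step 3: ants at (0,3),(0,3)
  0 0 0 5
  0 0 0 2
  0 0 0 0
  0 0 0 0
  0 0 0 0
After step 4: ants at (1,3),(1,3)
  0 0 0 4
  0 0 0 5
  0 0 0 0
  0 0 0 0
  0 0 0 0

0 0 0 4
0 0 0 5
0 0 0 0
0 0 0 0
0 0 0 0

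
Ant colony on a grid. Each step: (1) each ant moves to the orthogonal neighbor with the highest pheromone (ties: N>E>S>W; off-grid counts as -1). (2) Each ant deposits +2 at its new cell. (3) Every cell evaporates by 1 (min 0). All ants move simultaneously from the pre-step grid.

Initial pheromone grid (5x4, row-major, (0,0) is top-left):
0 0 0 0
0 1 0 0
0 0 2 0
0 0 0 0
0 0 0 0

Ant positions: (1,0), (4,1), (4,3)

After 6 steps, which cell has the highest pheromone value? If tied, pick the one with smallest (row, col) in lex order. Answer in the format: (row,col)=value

Answer: (0,1)=5

Derivation:
Step 1: ant0:(1,0)->E->(1,1) | ant1:(4,1)->N->(3,1) | ant2:(4,3)->N->(3,3)
  grid max=2 at (1,1)
Step 2: ant0:(1,1)->N->(0,1) | ant1:(3,1)->N->(2,1) | ant2:(3,3)->N->(2,3)
  grid max=1 at (0,1)
Step 3: ant0:(0,1)->S->(1,1) | ant1:(2,1)->N->(1,1) | ant2:(2,3)->N->(1,3)
  grid max=4 at (1,1)
Step 4: ant0:(1,1)->N->(0,1) | ant1:(1,1)->N->(0,1) | ant2:(1,3)->N->(0,3)
  grid max=3 at (0,1)
Step 5: ant0:(0,1)->S->(1,1) | ant1:(0,1)->S->(1,1) | ant2:(0,3)->S->(1,3)
  grid max=6 at (1,1)
Step 6: ant0:(1,1)->N->(0,1) | ant1:(1,1)->N->(0,1) | ant2:(1,3)->N->(0,3)
  grid max=5 at (0,1)
Final grid:
  0 5 0 1
  0 5 0 0
  0 0 0 0
  0 0 0 0
  0 0 0 0
Max pheromone 5 at (0,1)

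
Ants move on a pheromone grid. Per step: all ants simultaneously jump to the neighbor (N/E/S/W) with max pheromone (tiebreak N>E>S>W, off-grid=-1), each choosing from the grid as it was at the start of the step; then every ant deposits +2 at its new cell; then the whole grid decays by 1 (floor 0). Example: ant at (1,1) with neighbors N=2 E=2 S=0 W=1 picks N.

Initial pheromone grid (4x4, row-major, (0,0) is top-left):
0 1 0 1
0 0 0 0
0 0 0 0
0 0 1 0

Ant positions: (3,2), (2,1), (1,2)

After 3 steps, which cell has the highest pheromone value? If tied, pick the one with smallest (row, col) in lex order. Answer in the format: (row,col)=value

Step 1: ant0:(3,2)->N->(2,2) | ant1:(2,1)->N->(1,1) | ant2:(1,2)->N->(0,2)
  grid max=1 at (0,2)
Step 2: ant0:(2,2)->N->(1,2) | ant1:(1,1)->N->(0,1) | ant2:(0,2)->E->(0,3)
  grid max=1 at (0,1)
Step 3: ant0:(1,2)->N->(0,2) | ant1:(0,1)->E->(0,2) | ant2:(0,3)->S->(1,3)
  grid max=3 at (0,2)
Final grid:
  0 0 3 0
  0 0 0 1
  0 0 0 0
  0 0 0 0
Max pheromone 3 at (0,2)

Answer: (0,2)=3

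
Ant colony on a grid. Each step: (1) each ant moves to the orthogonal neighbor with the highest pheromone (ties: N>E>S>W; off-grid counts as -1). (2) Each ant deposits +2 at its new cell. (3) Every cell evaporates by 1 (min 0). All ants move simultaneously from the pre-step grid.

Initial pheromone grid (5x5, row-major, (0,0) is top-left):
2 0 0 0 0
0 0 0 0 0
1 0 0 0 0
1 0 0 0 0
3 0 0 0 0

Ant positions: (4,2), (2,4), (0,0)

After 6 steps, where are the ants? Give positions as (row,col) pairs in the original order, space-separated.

Step 1: ant0:(4,2)->N->(3,2) | ant1:(2,4)->N->(1,4) | ant2:(0,0)->E->(0,1)
  grid max=2 at (4,0)
Step 2: ant0:(3,2)->N->(2,2) | ant1:(1,4)->N->(0,4) | ant2:(0,1)->W->(0,0)
  grid max=2 at (0,0)
Step 3: ant0:(2,2)->N->(1,2) | ant1:(0,4)->S->(1,4) | ant2:(0,0)->E->(0,1)
  grid max=1 at (0,0)
Step 4: ant0:(1,2)->N->(0,2) | ant1:(1,4)->N->(0,4) | ant2:(0,1)->W->(0,0)
  grid max=2 at (0,0)
Step 5: ant0:(0,2)->E->(0,3) | ant1:(0,4)->S->(1,4) | ant2:(0,0)->E->(0,1)
  grid max=1 at (0,0)
Step 6: ant0:(0,3)->E->(0,4) | ant1:(1,4)->N->(0,4) | ant2:(0,1)->W->(0,0)
  grid max=3 at (0,4)

(0,4) (0,4) (0,0)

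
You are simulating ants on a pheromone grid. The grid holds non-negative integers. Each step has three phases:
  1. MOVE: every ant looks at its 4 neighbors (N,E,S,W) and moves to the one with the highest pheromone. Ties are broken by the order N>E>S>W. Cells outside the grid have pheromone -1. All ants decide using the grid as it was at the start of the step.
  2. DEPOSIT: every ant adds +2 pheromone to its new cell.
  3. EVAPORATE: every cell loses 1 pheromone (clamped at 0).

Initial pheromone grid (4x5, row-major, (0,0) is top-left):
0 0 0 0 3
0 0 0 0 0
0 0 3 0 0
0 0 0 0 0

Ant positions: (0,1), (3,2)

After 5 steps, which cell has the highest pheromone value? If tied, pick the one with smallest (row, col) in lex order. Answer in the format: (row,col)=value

Answer: (2,2)=4

Derivation:
Step 1: ant0:(0,1)->E->(0,2) | ant1:(3,2)->N->(2,2)
  grid max=4 at (2,2)
Step 2: ant0:(0,2)->E->(0,3) | ant1:(2,2)->N->(1,2)
  grid max=3 at (2,2)
Step 3: ant0:(0,3)->E->(0,4) | ant1:(1,2)->S->(2,2)
  grid max=4 at (2,2)
Step 4: ant0:(0,4)->S->(1,4) | ant1:(2,2)->N->(1,2)
  grid max=3 at (2,2)
Step 5: ant0:(1,4)->N->(0,4) | ant1:(1,2)->S->(2,2)
  grid max=4 at (2,2)
Final grid:
  0 0 0 0 2
  0 0 0 0 0
  0 0 4 0 0
  0 0 0 0 0
Max pheromone 4 at (2,2)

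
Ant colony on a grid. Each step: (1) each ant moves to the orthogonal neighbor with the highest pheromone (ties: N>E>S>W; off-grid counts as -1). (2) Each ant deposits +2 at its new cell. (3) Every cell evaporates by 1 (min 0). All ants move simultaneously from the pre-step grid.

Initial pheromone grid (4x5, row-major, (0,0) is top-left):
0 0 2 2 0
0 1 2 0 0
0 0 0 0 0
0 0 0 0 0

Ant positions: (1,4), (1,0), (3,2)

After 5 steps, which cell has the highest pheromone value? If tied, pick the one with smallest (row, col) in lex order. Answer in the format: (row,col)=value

Step 1: ant0:(1,4)->N->(0,4) | ant1:(1,0)->E->(1,1) | ant2:(3,2)->N->(2,2)
  grid max=2 at (1,1)
Step 2: ant0:(0,4)->W->(0,3) | ant1:(1,1)->E->(1,2) | ant2:(2,2)->N->(1,2)
  grid max=4 at (1,2)
Step 3: ant0:(0,3)->E->(0,4) | ant1:(1,2)->W->(1,1) | ant2:(1,2)->W->(1,1)
  grid max=4 at (1,1)
Step 4: ant0:(0,4)->W->(0,3) | ant1:(1,1)->E->(1,2) | ant2:(1,1)->E->(1,2)
  grid max=6 at (1,2)
Step 5: ant0:(0,3)->E->(0,4) | ant1:(1,2)->W->(1,1) | ant2:(1,2)->W->(1,1)
  grid max=6 at (1,1)
Final grid:
  0 0 0 1 1
  0 6 5 0 0
  0 0 0 0 0
  0 0 0 0 0
Max pheromone 6 at (1,1)

Answer: (1,1)=6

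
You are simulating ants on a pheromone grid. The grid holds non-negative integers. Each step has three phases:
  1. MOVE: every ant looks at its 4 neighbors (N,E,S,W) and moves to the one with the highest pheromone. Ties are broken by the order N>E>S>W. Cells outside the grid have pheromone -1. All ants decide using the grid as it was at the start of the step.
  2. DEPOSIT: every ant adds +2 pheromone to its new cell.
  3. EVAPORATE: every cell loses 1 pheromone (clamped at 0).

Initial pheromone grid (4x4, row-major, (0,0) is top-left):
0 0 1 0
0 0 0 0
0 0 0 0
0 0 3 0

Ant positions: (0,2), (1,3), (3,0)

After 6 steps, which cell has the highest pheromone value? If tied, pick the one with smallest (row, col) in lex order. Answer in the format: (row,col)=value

Answer: (0,3)=8

Derivation:
Step 1: ant0:(0,2)->E->(0,3) | ant1:(1,3)->N->(0,3) | ant2:(3,0)->N->(2,0)
  grid max=3 at (0,3)
Step 2: ant0:(0,3)->S->(1,3) | ant1:(0,3)->S->(1,3) | ant2:(2,0)->N->(1,0)
  grid max=3 at (1,3)
Step 3: ant0:(1,3)->N->(0,3) | ant1:(1,3)->N->(0,3) | ant2:(1,0)->N->(0,0)
  grid max=5 at (0,3)
Step 4: ant0:(0,3)->S->(1,3) | ant1:(0,3)->S->(1,3) | ant2:(0,0)->E->(0,1)
  grid max=5 at (1,3)
Step 5: ant0:(1,3)->N->(0,3) | ant1:(1,3)->N->(0,3) | ant2:(0,1)->E->(0,2)
  grid max=7 at (0,3)
Step 6: ant0:(0,3)->S->(1,3) | ant1:(0,3)->S->(1,3) | ant2:(0,2)->E->(0,3)
  grid max=8 at (0,3)
Final grid:
  0 0 0 8
  0 0 0 7
  0 0 0 0
  0 0 0 0
Max pheromone 8 at (0,3)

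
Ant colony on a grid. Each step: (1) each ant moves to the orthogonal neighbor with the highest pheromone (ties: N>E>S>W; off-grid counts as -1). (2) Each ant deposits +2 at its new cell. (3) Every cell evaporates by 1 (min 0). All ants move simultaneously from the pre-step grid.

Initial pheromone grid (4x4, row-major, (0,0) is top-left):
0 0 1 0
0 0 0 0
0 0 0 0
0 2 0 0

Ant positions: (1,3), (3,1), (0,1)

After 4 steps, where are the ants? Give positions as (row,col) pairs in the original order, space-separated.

Step 1: ant0:(1,3)->N->(0,3) | ant1:(3,1)->N->(2,1) | ant2:(0,1)->E->(0,2)
  grid max=2 at (0,2)
Step 2: ant0:(0,3)->W->(0,2) | ant1:(2,1)->S->(3,1) | ant2:(0,2)->E->(0,3)
  grid max=3 at (0,2)
Step 3: ant0:(0,2)->E->(0,3) | ant1:(3,1)->N->(2,1) | ant2:(0,3)->W->(0,2)
  grid max=4 at (0,2)
Step 4: ant0:(0,3)->W->(0,2) | ant1:(2,1)->S->(3,1) | ant2:(0,2)->E->(0,3)
  grid max=5 at (0,2)

(0,2) (3,1) (0,3)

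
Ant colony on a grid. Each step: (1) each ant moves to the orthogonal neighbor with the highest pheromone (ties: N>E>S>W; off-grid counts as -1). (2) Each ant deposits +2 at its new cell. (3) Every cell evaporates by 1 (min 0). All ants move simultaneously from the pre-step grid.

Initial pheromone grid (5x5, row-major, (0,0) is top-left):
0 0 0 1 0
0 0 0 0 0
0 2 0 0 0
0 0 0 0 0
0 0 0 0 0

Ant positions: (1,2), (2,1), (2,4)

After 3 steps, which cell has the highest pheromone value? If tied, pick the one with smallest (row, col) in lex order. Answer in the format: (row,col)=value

Step 1: ant0:(1,2)->N->(0,2) | ant1:(2,1)->N->(1,1) | ant2:(2,4)->N->(1,4)
  grid max=1 at (0,2)
Step 2: ant0:(0,2)->E->(0,3) | ant1:(1,1)->S->(2,1) | ant2:(1,4)->N->(0,4)
  grid max=2 at (2,1)
Step 3: ant0:(0,3)->E->(0,4) | ant1:(2,1)->N->(1,1) | ant2:(0,4)->W->(0,3)
  grid max=2 at (0,3)
Final grid:
  0 0 0 2 2
  0 1 0 0 0
  0 1 0 0 0
  0 0 0 0 0
  0 0 0 0 0
Max pheromone 2 at (0,3)

Answer: (0,3)=2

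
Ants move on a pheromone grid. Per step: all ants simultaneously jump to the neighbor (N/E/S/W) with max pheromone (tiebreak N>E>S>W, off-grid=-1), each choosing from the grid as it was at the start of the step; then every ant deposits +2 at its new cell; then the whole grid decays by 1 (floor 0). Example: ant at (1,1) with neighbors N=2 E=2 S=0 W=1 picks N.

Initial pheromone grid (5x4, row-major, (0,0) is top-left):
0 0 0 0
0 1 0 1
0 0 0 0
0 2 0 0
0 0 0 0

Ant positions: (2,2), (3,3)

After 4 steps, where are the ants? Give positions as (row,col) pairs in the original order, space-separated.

Step 1: ant0:(2,2)->N->(1,2) | ant1:(3,3)->N->(2,3)
  grid max=1 at (1,2)
Step 2: ant0:(1,2)->N->(0,2) | ant1:(2,3)->N->(1,3)
  grid max=1 at (0,2)
Step 3: ant0:(0,2)->E->(0,3) | ant1:(1,3)->N->(0,3)
  grid max=3 at (0,3)
Step 4: ant0:(0,3)->S->(1,3) | ant1:(0,3)->S->(1,3)
  grid max=3 at (1,3)

(1,3) (1,3)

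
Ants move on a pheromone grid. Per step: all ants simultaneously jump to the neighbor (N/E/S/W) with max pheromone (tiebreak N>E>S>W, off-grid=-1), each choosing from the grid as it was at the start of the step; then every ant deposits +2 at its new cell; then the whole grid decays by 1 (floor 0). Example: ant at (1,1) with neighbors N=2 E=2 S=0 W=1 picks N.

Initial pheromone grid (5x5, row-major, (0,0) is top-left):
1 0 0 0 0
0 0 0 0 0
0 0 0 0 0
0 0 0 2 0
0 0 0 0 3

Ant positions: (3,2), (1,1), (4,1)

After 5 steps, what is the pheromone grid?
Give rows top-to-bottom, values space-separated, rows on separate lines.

After step 1: ants at (3,3),(0,1),(3,1)
  0 1 0 0 0
  0 0 0 0 0
  0 0 0 0 0
  0 1 0 3 0
  0 0 0 0 2
After step 2: ants at (2,3),(0,2),(2,1)
  0 0 1 0 0
  0 0 0 0 0
  0 1 0 1 0
  0 0 0 2 0
  0 0 0 0 1
After step 3: ants at (3,3),(0,3),(1,1)
  0 0 0 1 0
  0 1 0 0 0
  0 0 0 0 0
  0 0 0 3 0
  0 0 0 0 0
After step 4: ants at (2,3),(0,4),(0,1)
  0 1 0 0 1
  0 0 0 0 0
  0 0 0 1 0
  0 0 0 2 0
  0 0 0 0 0
After step 5: ants at (3,3),(1,4),(0,2)
  0 0 1 0 0
  0 0 0 0 1
  0 0 0 0 0
  0 0 0 3 0
  0 0 0 0 0

0 0 1 0 0
0 0 0 0 1
0 0 0 0 0
0 0 0 3 0
0 0 0 0 0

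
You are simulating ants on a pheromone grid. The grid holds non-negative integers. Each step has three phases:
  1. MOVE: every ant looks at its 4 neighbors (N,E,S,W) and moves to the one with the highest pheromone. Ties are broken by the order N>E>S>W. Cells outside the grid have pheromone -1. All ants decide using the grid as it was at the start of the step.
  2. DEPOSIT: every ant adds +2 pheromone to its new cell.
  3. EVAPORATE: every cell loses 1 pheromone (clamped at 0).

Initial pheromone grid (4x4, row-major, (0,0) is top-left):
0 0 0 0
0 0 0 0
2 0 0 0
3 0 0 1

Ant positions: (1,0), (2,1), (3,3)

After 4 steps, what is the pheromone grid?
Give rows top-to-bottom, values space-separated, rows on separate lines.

After step 1: ants at (2,0),(2,0),(2,3)
  0 0 0 0
  0 0 0 0
  5 0 0 1
  2 0 0 0
After step 2: ants at (3,0),(3,0),(1,3)
  0 0 0 0
  0 0 0 1
  4 0 0 0
  5 0 0 0
After step 3: ants at (2,0),(2,0),(0,3)
  0 0 0 1
  0 0 0 0
  7 0 0 0
  4 0 0 0
After step 4: ants at (3,0),(3,0),(1,3)
  0 0 0 0
  0 0 0 1
  6 0 0 0
  7 0 0 0

0 0 0 0
0 0 0 1
6 0 0 0
7 0 0 0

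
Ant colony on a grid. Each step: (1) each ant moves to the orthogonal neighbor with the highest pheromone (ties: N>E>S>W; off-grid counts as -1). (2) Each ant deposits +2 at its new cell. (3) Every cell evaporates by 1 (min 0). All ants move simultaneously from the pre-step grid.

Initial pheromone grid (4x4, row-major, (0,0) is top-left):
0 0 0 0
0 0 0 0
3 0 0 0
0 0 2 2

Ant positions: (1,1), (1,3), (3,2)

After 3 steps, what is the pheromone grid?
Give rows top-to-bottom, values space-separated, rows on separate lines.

After step 1: ants at (0,1),(0,3),(3,3)
  0 1 0 1
  0 0 0 0
  2 0 0 0
  0 0 1 3
After step 2: ants at (0,2),(1,3),(3,2)
  0 0 1 0
  0 0 0 1
  1 0 0 0
  0 0 2 2
After step 3: ants at (0,3),(0,3),(3,3)
  0 0 0 3
  0 0 0 0
  0 0 0 0
  0 0 1 3

0 0 0 3
0 0 0 0
0 0 0 0
0 0 1 3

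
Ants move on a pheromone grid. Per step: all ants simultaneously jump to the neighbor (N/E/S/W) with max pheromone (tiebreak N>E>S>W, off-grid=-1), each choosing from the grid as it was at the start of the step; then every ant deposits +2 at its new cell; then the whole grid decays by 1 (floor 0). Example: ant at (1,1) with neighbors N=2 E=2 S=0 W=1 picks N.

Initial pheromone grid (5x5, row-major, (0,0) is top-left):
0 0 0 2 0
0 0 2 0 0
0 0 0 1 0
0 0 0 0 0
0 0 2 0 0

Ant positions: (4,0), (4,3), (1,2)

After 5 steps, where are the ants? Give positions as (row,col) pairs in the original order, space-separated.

Step 1: ant0:(4,0)->N->(3,0) | ant1:(4,3)->W->(4,2) | ant2:(1,2)->N->(0,2)
  grid max=3 at (4,2)
Step 2: ant0:(3,0)->N->(2,0) | ant1:(4,2)->N->(3,2) | ant2:(0,2)->E->(0,3)
  grid max=2 at (0,3)
Step 3: ant0:(2,0)->N->(1,0) | ant1:(3,2)->S->(4,2) | ant2:(0,3)->E->(0,4)
  grid max=3 at (4,2)
Step 4: ant0:(1,0)->N->(0,0) | ant1:(4,2)->N->(3,2) | ant2:(0,4)->W->(0,3)
  grid max=2 at (0,3)
Step 5: ant0:(0,0)->E->(0,1) | ant1:(3,2)->S->(4,2) | ant2:(0,3)->E->(0,4)
  grid max=3 at (4,2)

(0,1) (4,2) (0,4)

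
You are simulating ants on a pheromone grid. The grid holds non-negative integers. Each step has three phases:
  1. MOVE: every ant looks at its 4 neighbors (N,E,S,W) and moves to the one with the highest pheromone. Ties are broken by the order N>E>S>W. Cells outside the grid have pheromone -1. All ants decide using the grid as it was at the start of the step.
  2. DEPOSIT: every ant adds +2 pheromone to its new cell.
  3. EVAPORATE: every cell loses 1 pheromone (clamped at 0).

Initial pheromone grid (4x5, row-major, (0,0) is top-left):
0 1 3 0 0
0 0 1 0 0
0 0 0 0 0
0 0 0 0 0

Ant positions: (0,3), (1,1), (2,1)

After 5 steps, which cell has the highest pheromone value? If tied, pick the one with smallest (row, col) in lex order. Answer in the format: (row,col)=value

Step 1: ant0:(0,3)->W->(0,2) | ant1:(1,1)->N->(0,1) | ant2:(2,1)->N->(1,1)
  grid max=4 at (0,2)
Step 2: ant0:(0,2)->W->(0,1) | ant1:(0,1)->E->(0,2) | ant2:(1,1)->N->(0,1)
  grid max=5 at (0,1)
Step 3: ant0:(0,1)->E->(0,2) | ant1:(0,2)->W->(0,1) | ant2:(0,1)->E->(0,2)
  grid max=8 at (0,2)
Step 4: ant0:(0,2)->W->(0,1) | ant1:(0,1)->E->(0,2) | ant2:(0,2)->W->(0,1)
  grid max=9 at (0,1)
Step 5: ant0:(0,1)->E->(0,2) | ant1:(0,2)->W->(0,1) | ant2:(0,1)->E->(0,2)
  grid max=12 at (0,2)
Final grid:
  0 10 12 0 0
  0 0 0 0 0
  0 0 0 0 0
  0 0 0 0 0
Max pheromone 12 at (0,2)

Answer: (0,2)=12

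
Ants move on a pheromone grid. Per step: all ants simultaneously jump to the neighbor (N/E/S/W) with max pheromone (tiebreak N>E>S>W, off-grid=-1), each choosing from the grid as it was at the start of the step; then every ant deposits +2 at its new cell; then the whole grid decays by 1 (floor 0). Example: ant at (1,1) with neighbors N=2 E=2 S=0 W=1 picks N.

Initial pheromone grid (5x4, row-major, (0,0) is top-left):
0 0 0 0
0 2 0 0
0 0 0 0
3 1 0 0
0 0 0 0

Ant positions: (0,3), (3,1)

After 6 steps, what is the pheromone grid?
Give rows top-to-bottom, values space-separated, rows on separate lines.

After step 1: ants at (1,3),(3,0)
  0 0 0 0
  0 1 0 1
  0 0 0 0
  4 0 0 0
  0 0 0 0
After step 2: ants at (0,3),(2,0)
  0 0 0 1
  0 0 0 0
  1 0 0 0
  3 0 0 0
  0 0 0 0
After step 3: ants at (1,3),(3,0)
  0 0 0 0
  0 0 0 1
  0 0 0 0
  4 0 0 0
  0 0 0 0
After step 4: ants at (0,3),(2,0)
  0 0 0 1
  0 0 0 0
  1 0 0 0
  3 0 0 0
  0 0 0 0
After step 5: ants at (1,3),(3,0)
  0 0 0 0
  0 0 0 1
  0 0 0 0
  4 0 0 0
  0 0 0 0
After step 6: ants at (0,3),(2,0)
  0 0 0 1
  0 0 0 0
  1 0 0 0
  3 0 0 0
  0 0 0 0

0 0 0 1
0 0 0 0
1 0 0 0
3 0 0 0
0 0 0 0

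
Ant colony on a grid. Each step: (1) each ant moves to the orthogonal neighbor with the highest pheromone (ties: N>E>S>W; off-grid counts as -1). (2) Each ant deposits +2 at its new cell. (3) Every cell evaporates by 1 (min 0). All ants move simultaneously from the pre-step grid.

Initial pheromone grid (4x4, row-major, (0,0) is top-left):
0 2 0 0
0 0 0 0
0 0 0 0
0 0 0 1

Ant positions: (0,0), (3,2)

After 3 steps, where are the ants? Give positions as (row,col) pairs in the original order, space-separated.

Step 1: ant0:(0,0)->E->(0,1) | ant1:(3,2)->E->(3,3)
  grid max=3 at (0,1)
Step 2: ant0:(0,1)->E->(0,2) | ant1:(3,3)->N->(2,3)
  grid max=2 at (0,1)
Step 3: ant0:(0,2)->W->(0,1) | ant1:(2,3)->S->(3,3)
  grid max=3 at (0,1)

(0,1) (3,3)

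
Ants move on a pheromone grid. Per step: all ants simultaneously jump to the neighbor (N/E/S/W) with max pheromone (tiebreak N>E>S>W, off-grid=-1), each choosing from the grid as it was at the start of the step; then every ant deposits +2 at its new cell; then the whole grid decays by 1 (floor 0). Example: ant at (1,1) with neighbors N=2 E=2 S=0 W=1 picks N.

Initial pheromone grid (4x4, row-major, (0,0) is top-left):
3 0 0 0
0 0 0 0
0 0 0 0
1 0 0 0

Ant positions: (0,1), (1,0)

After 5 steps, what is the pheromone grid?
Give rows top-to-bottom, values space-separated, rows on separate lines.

After step 1: ants at (0,0),(0,0)
  6 0 0 0
  0 0 0 0
  0 0 0 0
  0 0 0 0
After step 2: ants at (0,1),(0,1)
  5 3 0 0
  0 0 0 0
  0 0 0 0
  0 0 0 0
After step 3: ants at (0,0),(0,0)
  8 2 0 0
  0 0 0 0
  0 0 0 0
  0 0 0 0
After step 4: ants at (0,1),(0,1)
  7 5 0 0
  0 0 0 0
  0 0 0 0
  0 0 0 0
After step 5: ants at (0,0),(0,0)
  10 4 0 0
  0 0 0 0
  0 0 0 0
  0 0 0 0

10 4 0 0
0 0 0 0
0 0 0 0
0 0 0 0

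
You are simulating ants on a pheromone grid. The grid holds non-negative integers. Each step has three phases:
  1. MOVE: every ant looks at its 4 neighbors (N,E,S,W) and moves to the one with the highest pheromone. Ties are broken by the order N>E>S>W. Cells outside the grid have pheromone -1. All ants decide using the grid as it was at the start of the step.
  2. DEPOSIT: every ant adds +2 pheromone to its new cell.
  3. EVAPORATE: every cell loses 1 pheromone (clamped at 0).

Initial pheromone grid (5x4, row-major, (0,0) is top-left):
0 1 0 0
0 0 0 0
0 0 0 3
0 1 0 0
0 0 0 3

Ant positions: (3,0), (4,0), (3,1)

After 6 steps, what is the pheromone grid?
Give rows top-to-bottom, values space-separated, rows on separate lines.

After step 1: ants at (3,1),(3,0),(2,1)
  0 0 0 0
  0 0 0 0
  0 1 0 2
  1 2 0 0
  0 0 0 2
After step 2: ants at (2,1),(3,1),(3,1)
  0 0 0 0
  0 0 0 0
  0 2 0 1
  0 5 0 0
  0 0 0 1
After step 3: ants at (3,1),(2,1),(2,1)
  0 0 0 0
  0 0 0 0
  0 5 0 0
  0 6 0 0
  0 0 0 0
After step 4: ants at (2,1),(3,1),(3,1)
  0 0 0 0
  0 0 0 0
  0 6 0 0
  0 9 0 0
  0 0 0 0
After step 5: ants at (3,1),(2,1),(2,1)
  0 0 0 0
  0 0 0 0
  0 9 0 0
  0 10 0 0
  0 0 0 0
After step 6: ants at (2,1),(3,1),(3,1)
  0 0 0 0
  0 0 0 0
  0 10 0 0
  0 13 0 0
  0 0 0 0

0 0 0 0
0 0 0 0
0 10 0 0
0 13 0 0
0 0 0 0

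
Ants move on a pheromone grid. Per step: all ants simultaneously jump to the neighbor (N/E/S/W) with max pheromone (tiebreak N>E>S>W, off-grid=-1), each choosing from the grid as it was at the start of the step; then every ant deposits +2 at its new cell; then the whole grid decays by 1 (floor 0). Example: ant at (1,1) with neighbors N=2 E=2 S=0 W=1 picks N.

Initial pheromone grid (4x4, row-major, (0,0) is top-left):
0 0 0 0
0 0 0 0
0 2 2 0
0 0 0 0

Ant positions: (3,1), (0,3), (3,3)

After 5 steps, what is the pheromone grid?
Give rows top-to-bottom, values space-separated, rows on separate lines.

After step 1: ants at (2,1),(1,3),(2,3)
  0 0 0 0
  0 0 0 1
  0 3 1 1
  0 0 0 0
After step 2: ants at (2,2),(2,3),(1,3)
  0 0 0 0
  0 0 0 2
  0 2 2 2
  0 0 0 0
After step 3: ants at (2,3),(1,3),(2,3)
  0 0 0 0
  0 0 0 3
  0 1 1 5
  0 0 0 0
After step 4: ants at (1,3),(2,3),(1,3)
  0 0 0 0
  0 0 0 6
  0 0 0 6
  0 0 0 0
After step 5: ants at (2,3),(1,3),(2,3)
  0 0 0 0
  0 0 0 7
  0 0 0 9
  0 0 0 0

0 0 0 0
0 0 0 7
0 0 0 9
0 0 0 0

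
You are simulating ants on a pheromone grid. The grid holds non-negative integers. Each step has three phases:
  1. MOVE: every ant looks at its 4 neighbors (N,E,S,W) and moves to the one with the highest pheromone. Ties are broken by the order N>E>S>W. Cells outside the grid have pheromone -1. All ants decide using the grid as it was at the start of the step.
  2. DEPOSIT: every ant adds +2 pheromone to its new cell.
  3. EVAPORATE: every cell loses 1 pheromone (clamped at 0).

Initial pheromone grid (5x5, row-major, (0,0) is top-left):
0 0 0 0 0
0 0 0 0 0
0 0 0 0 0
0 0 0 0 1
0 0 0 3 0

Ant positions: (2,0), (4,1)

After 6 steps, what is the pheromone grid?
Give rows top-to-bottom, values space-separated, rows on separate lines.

After step 1: ants at (1,0),(3,1)
  0 0 0 0 0
  1 0 0 0 0
  0 0 0 0 0
  0 1 0 0 0
  0 0 0 2 0
After step 2: ants at (0,0),(2,1)
  1 0 0 0 0
  0 0 0 0 0
  0 1 0 0 0
  0 0 0 0 0
  0 0 0 1 0
After step 3: ants at (0,1),(1,1)
  0 1 0 0 0
  0 1 0 0 0
  0 0 0 0 0
  0 0 0 0 0
  0 0 0 0 0
After step 4: ants at (1,1),(0,1)
  0 2 0 0 0
  0 2 0 0 0
  0 0 0 0 0
  0 0 0 0 0
  0 0 0 0 0
After step 5: ants at (0,1),(1,1)
  0 3 0 0 0
  0 3 0 0 0
  0 0 0 0 0
  0 0 0 0 0
  0 0 0 0 0
After step 6: ants at (1,1),(0,1)
  0 4 0 0 0
  0 4 0 0 0
  0 0 0 0 0
  0 0 0 0 0
  0 0 0 0 0

0 4 0 0 0
0 4 0 0 0
0 0 0 0 0
0 0 0 0 0
0 0 0 0 0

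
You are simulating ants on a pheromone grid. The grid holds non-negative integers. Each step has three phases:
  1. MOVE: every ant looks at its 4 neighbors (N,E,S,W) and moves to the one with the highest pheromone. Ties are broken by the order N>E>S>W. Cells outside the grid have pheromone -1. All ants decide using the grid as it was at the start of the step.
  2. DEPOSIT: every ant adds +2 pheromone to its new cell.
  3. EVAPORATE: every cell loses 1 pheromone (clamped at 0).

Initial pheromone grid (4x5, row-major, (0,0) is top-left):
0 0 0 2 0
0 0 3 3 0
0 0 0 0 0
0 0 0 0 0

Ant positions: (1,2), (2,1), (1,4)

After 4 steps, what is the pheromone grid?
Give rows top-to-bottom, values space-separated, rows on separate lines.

After step 1: ants at (1,3),(1,1),(1,3)
  0 0 0 1 0
  0 1 2 6 0
  0 0 0 0 0
  0 0 0 0 0
After step 2: ants at (1,2),(1,2),(1,2)
  0 0 0 0 0
  0 0 7 5 0
  0 0 0 0 0
  0 0 0 0 0
After step 3: ants at (1,3),(1,3),(1,3)
  0 0 0 0 0
  0 0 6 10 0
  0 0 0 0 0
  0 0 0 0 0
After step 4: ants at (1,2),(1,2),(1,2)
  0 0 0 0 0
  0 0 11 9 0
  0 0 0 0 0
  0 0 0 0 0

0 0 0 0 0
0 0 11 9 0
0 0 0 0 0
0 0 0 0 0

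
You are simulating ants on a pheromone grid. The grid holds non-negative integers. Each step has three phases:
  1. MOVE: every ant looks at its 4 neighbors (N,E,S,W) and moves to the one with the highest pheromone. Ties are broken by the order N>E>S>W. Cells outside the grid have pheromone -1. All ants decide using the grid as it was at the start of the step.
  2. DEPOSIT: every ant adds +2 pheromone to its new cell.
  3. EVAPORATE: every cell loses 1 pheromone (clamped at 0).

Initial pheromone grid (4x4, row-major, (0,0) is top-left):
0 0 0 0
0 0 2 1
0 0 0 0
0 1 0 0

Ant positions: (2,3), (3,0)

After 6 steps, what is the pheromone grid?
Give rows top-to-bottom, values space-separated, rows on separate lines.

After step 1: ants at (1,3),(3,1)
  0 0 0 0
  0 0 1 2
  0 0 0 0
  0 2 0 0
After step 2: ants at (1,2),(2,1)
  0 0 0 0
  0 0 2 1
  0 1 0 0
  0 1 0 0
After step 3: ants at (1,3),(3,1)
  0 0 0 0
  0 0 1 2
  0 0 0 0
  0 2 0 0
After step 4: ants at (1,2),(2,1)
  0 0 0 0
  0 0 2 1
  0 1 0 0
  0 1 0 0
After step 5: ants at (1,3),(3,1)
  0 0 0 0
  0 0 1 2
  0 0 0 0
  0 2 0 0
After step 6: ants at (1,2),(2,1)
  0 0 0 0
  0 0 2 1
  0 1 0 0
  0 1 0 0

0 0 0 0
0 0 2 1
0 1 0 0
0 1 0 0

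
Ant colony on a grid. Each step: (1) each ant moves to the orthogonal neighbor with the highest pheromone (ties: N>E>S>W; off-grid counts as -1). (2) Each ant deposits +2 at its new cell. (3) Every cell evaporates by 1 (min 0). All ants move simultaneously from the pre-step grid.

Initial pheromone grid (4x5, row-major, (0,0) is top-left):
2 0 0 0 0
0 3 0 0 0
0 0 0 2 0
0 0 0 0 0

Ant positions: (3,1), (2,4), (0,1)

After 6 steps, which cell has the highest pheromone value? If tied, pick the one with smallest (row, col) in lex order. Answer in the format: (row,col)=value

Answer: (1,1)=9

Derivation:
Step 1: ant0:(3,1)->N->(2,1) | ant1:(2,4)->W->(2,3) | ant2:(0,1)->S->(1,1)
  grid max=4 at (1,1)
Step 2: ant0:(2,1)->N->(1,1) | ant1:(2,3)->N->(1,3) | ant2:(1,1)->S->(2,1)
  grid max=5 at (1,1)
Step 3: ant0:(1,1)->S->(2,1) | ant1:(1,3)->S->(2,3) | ant2:(2,1)->N->(1,1)
  grid max=6 at (1,1)
Step 4: ant0:(2,1)->N->(1,1) | ant1:(2,3)->N->(1,3) | ant2:(1,1)->S->(2,1)
  grid max=7 at (1,1)
Step 5: ant0:(1,1)->S->(2,1) | ant1:(1,3)->S->(2,3) | ant2:(2,1)->N->(1,1)
  grid max=8 at (1,1)
Step 6: ant0:(2,1)->N->(1,1) | ant1:(2,3)->N->(1,3) | ant2:(1,1)->S->(2,1)
  grid max=9 at (1,1)
Final grid:
  0 0 0 0 0
  0 9 0 1 0
  0 6 0 2 0
  0 0 0 0 0
Max pheromone 9 at (1,1)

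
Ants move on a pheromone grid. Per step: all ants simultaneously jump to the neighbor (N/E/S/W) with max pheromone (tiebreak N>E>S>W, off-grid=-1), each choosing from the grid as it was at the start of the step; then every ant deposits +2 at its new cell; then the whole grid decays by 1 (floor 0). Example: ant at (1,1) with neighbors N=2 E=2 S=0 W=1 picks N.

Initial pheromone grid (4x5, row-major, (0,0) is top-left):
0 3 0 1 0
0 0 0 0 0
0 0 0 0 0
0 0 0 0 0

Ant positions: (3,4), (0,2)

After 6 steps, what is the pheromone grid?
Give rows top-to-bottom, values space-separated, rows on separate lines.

After step 1: ants at (2,4),(0,1)
  0 4 0 0 0
  0 0 0 0 0
  0 0 0 0 1
  0 0 0 0 0
After step 2: ants at (1,4),(0,2)
  0 3 1 0 0
  0 0 0 0 1
  0 0 0 0 0
  0 0 0 0 0
After step 3: ants at (0,4),(0,1)
  0 4 0 0 1
  0 0 0 0 0
  0 0 0 0 0
  0 0 0 0 0
After step 4: ants at (1,4),(0,2)
  0 3 1 0 0
  0 0 0 0 1
  0 0 0 0 0
  0 0 0 0 0
After step 5: ants at (0,4),(0,1)
  0 4 0 0 1
  0 0 0 0 0
  0 0 0 0 0
  0 0 0 0 0
After step 6: ants at (1,4),(0,2)
  0 3 1 0 0
  0 0 0 0 1
  0 0 0 0 0
  0 0 0 0 0

0 3 1 0 0
0 0 0 0 1
0 0 0 0 0
0 0 0 0 0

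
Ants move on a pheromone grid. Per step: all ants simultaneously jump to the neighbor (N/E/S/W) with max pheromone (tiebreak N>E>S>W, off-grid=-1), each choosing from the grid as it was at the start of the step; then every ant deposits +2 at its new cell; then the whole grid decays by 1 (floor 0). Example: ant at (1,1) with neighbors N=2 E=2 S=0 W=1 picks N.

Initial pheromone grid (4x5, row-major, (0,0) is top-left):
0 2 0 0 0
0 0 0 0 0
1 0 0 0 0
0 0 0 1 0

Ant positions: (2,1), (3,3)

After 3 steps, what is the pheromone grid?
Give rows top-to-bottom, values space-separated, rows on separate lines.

After step 1: ants at (2,0),(2,3)
  0 1 0 0 0
  0 0 0 0 0
  2 0 0 1 0
  0 0 0 0 0
After step 2: ants at (1,0),(1,3)
  0 0 0 0 0
  1 0 0 1 0
  1 0 0 0 0
  0 0 0 0 0
After step 3: ants at (2,0),(0,3)
  0 0 0 1 0
  0 0 0 0 0
  2 0 0 0 0
  0 0 0 0 0

0 0 0 1 0
0 0 0 0 0
2 0 0 0 0
0 0 0 0 0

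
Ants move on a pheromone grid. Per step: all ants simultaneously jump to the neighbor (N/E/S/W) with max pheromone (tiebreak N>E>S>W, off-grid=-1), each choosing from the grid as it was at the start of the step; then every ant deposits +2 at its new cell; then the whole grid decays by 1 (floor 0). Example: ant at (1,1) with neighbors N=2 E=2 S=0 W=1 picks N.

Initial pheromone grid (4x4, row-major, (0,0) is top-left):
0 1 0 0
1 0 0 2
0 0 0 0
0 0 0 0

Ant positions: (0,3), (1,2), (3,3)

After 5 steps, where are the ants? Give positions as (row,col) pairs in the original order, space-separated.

Step 1: ant0:(0,3)->S->(1,3) | ant1:(1,2)->E->(1,3) | ant2:(3,3)->N->(2,3)
  grid max=5 at (1,3)
Step 2: ant0:(1,3)->S->(2,3) | ant1:(1,3)->S->(2,3) | ant2:(2,3)->N->(1,3)
  grid max=6 at (1,3)
Step 3: ant0:(2,3)->N->(1,3) | ant1:(2,3)->N->(1,3) | ant2:(1,3)->S->(2,3)
  grid max=9 at (1,3)
Step 4: ant0:(1,3)->S->(2,3) | ant1:(1,3)->S->(2,3) | ant2:(2,3)->N->(1,3)
  grid max=10 at (1,3)
Step 5: ant0:(2,3)->N->(1,3) | ant1:(2,3)->N->(1,3) | ant2:(1,3)->S->(2,3)
  grid max=13 at (1,3)

(1,3) (1,3) (2,3)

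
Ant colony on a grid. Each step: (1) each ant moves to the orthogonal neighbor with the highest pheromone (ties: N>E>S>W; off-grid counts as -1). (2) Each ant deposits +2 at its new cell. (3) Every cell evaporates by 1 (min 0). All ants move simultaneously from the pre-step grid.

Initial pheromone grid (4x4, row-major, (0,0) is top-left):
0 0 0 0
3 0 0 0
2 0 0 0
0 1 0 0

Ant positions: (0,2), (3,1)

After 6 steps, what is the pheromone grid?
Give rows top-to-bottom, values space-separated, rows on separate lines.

After step 1: ants at (0,3),(2,1)
  0 0 0 1
  2 0 0 0
  1 1 0 0
  0 0 0 0
After step 2: ants at (1,3),(2,0)
  0 0 0 0
  1 0 0 1
  2 0 0 0
  0 0 0 0
After step 3: ants at (0,3),(1,0)
  0 0 0 1
  2 0 0 0
  1 0 0 0
  0 0 0 0
After step 4: ants at (1,3),(2,0)
  0 0 0 0
  1 0 0 1
  2 0 0 0
  0 0 0 0
After step 5: ants at (0,3),(1,0)
  0 0 0 1
  2 0 0 0
  1 0 0 0
  0 0 0 0
After step 6: ants at (1,3),(2,0)
  0 0 0 0
  1 0 0 1
  2 0 0 0
  0 0 0 0

0 0 0 0
1 0 0 1
2 0 0 0
0 0 0 0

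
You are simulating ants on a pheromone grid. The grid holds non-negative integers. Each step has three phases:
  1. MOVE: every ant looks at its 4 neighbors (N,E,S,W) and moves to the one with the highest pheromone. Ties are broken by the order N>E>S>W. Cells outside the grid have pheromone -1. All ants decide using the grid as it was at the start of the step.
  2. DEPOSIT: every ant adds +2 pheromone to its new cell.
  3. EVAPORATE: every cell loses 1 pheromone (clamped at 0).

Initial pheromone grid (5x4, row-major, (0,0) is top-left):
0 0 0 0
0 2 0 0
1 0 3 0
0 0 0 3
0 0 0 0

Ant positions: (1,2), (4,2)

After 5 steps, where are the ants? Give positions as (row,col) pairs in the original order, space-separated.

Step 1: ant0:(1,2)->S->(2,2) | ant1:(4,2)->N->(3,2)
  grid max=4 at (2,2)
Step 2: ant0:(2,2)->S->(3,2) | ant1:(3,2)->N->(2,2)
  grid max=5 at (2,2)
Step 3: ant0:(3,2)->N->(2,2) | ant1:(2,2)->S->(3,2)
  grid max=6 at (2,2)
Step 4: ant0:(2,2)->S->(3,2) | ant1:(3,2)->N->(2,2)
  grid max=7 at (2,2)
Step 5: ant0:(3,2)->N->(2,2) | ant1:(2,2)->S->(3,2)
  grid max=8 at (2,2)

(2,2) (3,2)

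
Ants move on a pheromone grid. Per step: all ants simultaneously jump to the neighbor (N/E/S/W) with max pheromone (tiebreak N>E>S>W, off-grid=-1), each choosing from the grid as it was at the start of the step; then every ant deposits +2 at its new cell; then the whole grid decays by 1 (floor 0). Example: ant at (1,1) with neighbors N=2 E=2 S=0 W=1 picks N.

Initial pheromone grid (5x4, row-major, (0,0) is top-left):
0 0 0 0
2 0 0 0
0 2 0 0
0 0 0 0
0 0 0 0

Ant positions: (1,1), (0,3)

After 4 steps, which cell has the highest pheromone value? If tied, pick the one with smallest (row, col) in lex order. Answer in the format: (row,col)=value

Answer: (2,1)=2

Derivation:
Step 1: ant0:(1,1)->S->(2,1) | ant1:(0,3)->S->(1,3)
  grid max=3 at (2,1)
Step 2: ant0:(2,1)->N->(1,1) | ant1:(1,3)->N->(0,3)
  grid max=2 at (2,1)
Step 3: ant0:(1,1)->S->(2,1) | ant1:(0,3)->S->(1,3)
  grid max=3 at (2,1)
Step 4: ant0:(2,1)->N->(1,1) | ant1:(1,3)->N->(0,3)
  grid max=2 at (2,1)
Final grid:
  0 0 0 1
  0 1 0 0
  0 2 0 0
  0 0 0 0
  0 0 0 0
Max pheromone 2 at (2,1)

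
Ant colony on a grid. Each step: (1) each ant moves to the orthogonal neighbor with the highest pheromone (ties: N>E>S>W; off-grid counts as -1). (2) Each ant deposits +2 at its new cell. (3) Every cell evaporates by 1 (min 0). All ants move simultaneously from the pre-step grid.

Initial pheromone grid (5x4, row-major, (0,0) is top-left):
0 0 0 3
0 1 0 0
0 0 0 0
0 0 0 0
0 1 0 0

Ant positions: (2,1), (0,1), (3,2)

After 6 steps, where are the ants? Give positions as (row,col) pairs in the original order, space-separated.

Step 1: ant0:(2,1)->N->(1,1) | ant1:(0,1)->S->(1,1) | ant2:(3,2)->N->(2,2)
  grid max=4 at (1,1)
Step 2: ant0:(1,1)->N->(0,1) | ant1:(1,1)->N->(0,1) | ant2:(2,2)->N->(1,2)
  grid max=3 at (0,1)
Step 3: ant0:(0,1)->S->(1,1) | ant1:(0,1)->S->(1,1) | ant2:(1,2)->W->(1,1)
  grid max=8 at (1,1)
Step 4: ant0:(1,1)->N->(0,1) | ant1:(1,1)->N->(0,1) | ant2:(1,1)->N->(0,1)
  grid max=7 at (0,1)
Step 5: ant0:(0,1)->S->(1,1) | ant1:(0,1)->S->(1,1) | ant2:(0,1)->S->(1,1)
  grid max=12 at (1,1)
Step 6: ant0:(1,1)->N->(0,1) | ant1:(1,1)->N->(0,1) | ant2:(1,1)->N->(0,1)
  grid max=11 at (0,1)

(0,1) (0,1) (0,1)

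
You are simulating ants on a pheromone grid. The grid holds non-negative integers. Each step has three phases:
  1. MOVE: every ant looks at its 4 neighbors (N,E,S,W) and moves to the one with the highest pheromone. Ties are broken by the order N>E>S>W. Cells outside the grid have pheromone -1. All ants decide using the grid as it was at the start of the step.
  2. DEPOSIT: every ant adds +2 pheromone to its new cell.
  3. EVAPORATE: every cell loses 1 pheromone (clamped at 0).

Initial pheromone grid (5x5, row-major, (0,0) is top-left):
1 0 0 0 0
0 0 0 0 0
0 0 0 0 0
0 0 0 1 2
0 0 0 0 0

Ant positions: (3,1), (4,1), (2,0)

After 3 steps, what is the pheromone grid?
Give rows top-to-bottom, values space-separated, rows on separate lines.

After step 1: ants at (2,1),(3,1),(1,0)
  0 0 0 0 0
  1 0 0 0 0
  0 1 0 0 0
  0 1 0 0 1
  0 0 0 0 0
After step 2: ants at (3,1),(2,1),(0,0)
  1 0 0 0 0
  0 0 0 0 0
  0 2 0 0 0
  0 2 0 0 0
  0 0 0 0 0
After step 3: ants at (2,1),(3,1),(0,1)
  0 1 0 0 0
  0 0 0 0 0
  0 3 0 0 0
  0 3 0 0 0
  0 0 0 0 0

0 1 0 0 0
0 0 0 0 0
0 3 0 0 0
0 3 0 0 0
0 0 0 0 0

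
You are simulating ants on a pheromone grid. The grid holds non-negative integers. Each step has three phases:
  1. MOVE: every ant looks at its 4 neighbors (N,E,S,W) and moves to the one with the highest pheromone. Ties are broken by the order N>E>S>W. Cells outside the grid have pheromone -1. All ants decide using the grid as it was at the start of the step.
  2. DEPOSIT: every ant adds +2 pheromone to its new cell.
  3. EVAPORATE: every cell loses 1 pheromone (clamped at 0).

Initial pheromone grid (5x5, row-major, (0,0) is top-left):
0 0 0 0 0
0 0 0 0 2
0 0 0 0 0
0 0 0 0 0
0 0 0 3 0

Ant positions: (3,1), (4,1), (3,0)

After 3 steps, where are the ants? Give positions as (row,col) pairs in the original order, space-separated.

Step 1: ant0:(3,1)->N->(2,1) | ant1:(4,1)->N->(3,1) | ant2:(3,0)->N->(2,0)
  grid max=2 at (4,3)
Step 2: ant0:(2,1)->S->(3,1) | ant1:(3,1)->N->(2,1) | ant2:(2,0)->E->(2,1)
  grid max=4 at (2,1)
Step 3: ant0:(3,1)->N->(2,1) | ant1:(2,1)->S->(3,1) | ant2:(2,1)->S->(3,1)
  grid max=5 at (2,1)

(2,1) (3,1) (3,1)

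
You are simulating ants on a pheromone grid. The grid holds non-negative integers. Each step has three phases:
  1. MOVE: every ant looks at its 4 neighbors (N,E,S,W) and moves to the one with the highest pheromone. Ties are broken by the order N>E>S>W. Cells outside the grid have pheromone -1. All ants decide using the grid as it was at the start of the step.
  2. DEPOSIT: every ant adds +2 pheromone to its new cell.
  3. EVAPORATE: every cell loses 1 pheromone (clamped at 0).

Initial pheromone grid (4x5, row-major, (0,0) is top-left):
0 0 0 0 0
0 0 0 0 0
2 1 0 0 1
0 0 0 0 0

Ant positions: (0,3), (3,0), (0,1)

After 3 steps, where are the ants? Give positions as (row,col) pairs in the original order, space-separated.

Step 1: ant0:(0,3)->E->(0,4) | ant1:(3,0)->N->(2,0) | ant2:(0,1)->E->(0,2)
  grid max=3 at (2,0)
Step 2: ant0:(0,4)->S->(1,4) | ant1:(2,0)->N->(1,0) | ant2:(0,2)->E->(0,3)
  grid max=2 at (2,0)
Step 3: ant0:(1,4)->N->(0,4) | ant1:(1,0)->S->(2,0) | ant2:(0,3)->E->(0,4)
  grid max=3 at (0,4)

(0,4) (2,0) (0,4)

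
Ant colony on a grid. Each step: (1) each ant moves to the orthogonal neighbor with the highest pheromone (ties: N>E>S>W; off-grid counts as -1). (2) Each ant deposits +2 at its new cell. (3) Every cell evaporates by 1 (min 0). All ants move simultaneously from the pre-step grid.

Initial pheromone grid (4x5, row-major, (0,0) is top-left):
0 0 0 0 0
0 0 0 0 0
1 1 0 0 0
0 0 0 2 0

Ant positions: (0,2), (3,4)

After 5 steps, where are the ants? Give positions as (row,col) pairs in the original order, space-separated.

Step 1: ant0:(0,2)->E->(0,3) | ant1:(3,4)->W->(3,3)
  grid max=3 at (3,3)
Step 2: ant0:(0,3)->E->(0,4) | ant1:(3,3)->N->(2,3)
  grid max=2 at (3,3)
Step 3: ant0:(0,4)->S->(1,4) | ant1:(2,3)->S->(3,3)
  grid max=3 at (3,3)
Step 4: ant0:(1,4)->N->(0,4) | ant1:(3,3)->N->(2,3)
  grid max=2 at (3,3)
Step 5: ant0:(0,4)->S->(1,4) | ant1:(2,3)->S->(3,3)
  grid max=3 at (3,3)

(1,4) (3,3)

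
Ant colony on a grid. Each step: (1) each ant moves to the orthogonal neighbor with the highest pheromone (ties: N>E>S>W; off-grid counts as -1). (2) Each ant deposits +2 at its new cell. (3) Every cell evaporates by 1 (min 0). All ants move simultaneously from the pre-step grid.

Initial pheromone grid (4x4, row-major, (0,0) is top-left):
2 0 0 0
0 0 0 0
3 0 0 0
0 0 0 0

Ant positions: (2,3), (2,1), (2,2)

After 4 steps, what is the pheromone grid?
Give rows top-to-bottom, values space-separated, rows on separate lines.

After step 1: ants at (1,3),(2,0),(1,2)
  1 0 0 0
  0 0 1 1
  4 0 0 0
  0 0 0 0
After step 2: ants at (1,2),(1,0),(1,3)
  0 0 0 0
  1 0 2 2
  3 0 0 0
  0 0 0 0
After step 3: ants at (1,3),(2,0),(1,2)
  0 0 0 0
  0 0 3 3
  4 0 0 0
  0 0 0 0
After step 4: ants at (1,2),(1,0),(1,3)
  0 0 0 0
  1 0 4 4
  3 0 0 0
  0 0 0 0

0 0 0 0
1 0 4 4
3 0 0 0
0 0 0 0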